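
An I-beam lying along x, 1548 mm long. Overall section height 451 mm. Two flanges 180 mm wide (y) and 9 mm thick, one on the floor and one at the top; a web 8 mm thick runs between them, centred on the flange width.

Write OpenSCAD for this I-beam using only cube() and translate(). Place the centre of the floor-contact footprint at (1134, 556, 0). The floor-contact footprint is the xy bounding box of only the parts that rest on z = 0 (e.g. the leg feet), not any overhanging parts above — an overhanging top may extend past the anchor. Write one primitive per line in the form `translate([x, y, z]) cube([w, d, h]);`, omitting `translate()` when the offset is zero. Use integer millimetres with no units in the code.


translate([360, 466, 0]) cube([1548, 180, 9]);
translate([360, 552, 9]) cube([1548, 8, 433]);
translate([360, 466, 442]) cube([1548, 180, 9]);


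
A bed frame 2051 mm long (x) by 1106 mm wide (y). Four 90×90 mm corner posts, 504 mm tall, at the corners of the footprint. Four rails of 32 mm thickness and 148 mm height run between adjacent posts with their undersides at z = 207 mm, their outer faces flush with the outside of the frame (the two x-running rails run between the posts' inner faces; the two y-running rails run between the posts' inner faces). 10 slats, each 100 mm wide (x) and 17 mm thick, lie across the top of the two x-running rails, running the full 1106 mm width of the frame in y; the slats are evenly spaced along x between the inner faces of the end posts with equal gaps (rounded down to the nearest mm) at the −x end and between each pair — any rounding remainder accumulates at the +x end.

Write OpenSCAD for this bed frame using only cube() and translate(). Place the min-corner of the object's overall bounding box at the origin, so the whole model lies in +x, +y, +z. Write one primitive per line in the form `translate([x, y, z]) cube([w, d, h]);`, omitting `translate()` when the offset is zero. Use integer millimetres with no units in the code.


cube([90, 90, 504]);
translate([0, 1016, 0]) cube([90, 90, 504]);
translate([1961, 0, 0]) cube([90, 90, 504]);
translate([1961, 1016, 0]) cube([90, 90, 504]);
translate([90, 0, 207]) cube([1871, 32, 148]);
translate([90, 1074, 207]) cube([1871, 32, 148]);
translate([0, 90, 207]) cube([32, 926, 148]);
translate([2019, 90, 207]) cube([32, 926, 148]);
translate([169, 0, 355]) cube([100, 1106, 17]);
translate([348, 0, 355]) cube([100, 1106, 17]);
translate([527, 0, 355]) cube([100, 1106, 17]);
translate([706, 0, 355]) cube([100, 1106, 17]);
translate([885, 0, 355]) cube([100, 1106, 17]);
translate([1064, 0, 355]) cube([100, 1106, 17]);
translate([1243, 0, 355]) cube([100, 1106, 17]);
translate([1422, 0, 355]) cube([100, 1106, 17]);
translate([1601, 0, 355]) cube([100, 1106, 17]);
translate([1780, 0, 355]) cube([100, 1106, 17]);


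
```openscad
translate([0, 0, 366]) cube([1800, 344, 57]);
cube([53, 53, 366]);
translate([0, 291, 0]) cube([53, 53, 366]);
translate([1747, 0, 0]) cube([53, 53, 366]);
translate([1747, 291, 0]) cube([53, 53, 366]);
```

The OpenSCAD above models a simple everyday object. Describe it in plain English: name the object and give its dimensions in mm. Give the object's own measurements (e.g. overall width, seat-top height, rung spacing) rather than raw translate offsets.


A long wooden bench with a 1800 mm (x) × 344 mm (y) seat, 57 mm thick, its top surface 423 mm above the floor. Four 53 mm square legs at the seat corners, flush with the edges, run from z = 0 to the seat underside.


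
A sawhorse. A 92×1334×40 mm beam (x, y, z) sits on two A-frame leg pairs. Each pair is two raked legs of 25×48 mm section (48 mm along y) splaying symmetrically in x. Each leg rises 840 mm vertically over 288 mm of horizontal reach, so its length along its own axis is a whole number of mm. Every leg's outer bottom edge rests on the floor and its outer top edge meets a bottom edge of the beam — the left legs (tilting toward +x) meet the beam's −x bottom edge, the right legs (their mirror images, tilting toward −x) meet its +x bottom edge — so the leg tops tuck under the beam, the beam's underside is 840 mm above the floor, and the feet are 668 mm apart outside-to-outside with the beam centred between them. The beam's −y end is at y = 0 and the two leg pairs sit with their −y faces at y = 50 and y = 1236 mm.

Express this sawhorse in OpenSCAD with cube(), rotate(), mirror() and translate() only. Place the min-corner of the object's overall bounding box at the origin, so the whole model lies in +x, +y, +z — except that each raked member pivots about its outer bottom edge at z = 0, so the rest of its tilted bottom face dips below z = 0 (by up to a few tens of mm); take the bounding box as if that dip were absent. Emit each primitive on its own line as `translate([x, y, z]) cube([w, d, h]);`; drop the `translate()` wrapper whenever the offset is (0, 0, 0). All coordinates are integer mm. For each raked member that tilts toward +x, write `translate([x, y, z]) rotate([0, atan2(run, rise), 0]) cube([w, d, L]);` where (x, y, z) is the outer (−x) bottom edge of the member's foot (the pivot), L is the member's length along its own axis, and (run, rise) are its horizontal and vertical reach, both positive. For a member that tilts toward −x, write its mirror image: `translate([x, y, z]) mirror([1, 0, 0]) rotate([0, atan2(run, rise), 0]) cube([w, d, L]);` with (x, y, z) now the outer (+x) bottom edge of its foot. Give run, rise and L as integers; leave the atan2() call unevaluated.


translate([288, 0, 840]) cube([92, 1334, 40]);
translate([0, 50, 0]) rotate([0, atan2(288, 840), 0]) cube([25, 48, 888]);
translate([668, 50, 0]) mirror([1, 0, 0]) rotate([0, atan2(288, 840), 0]) cube([25, 48, 888]);
translate([0, 1236, 0]) rotate([0, atan2(288, 840), 0]) cube([25, 48, 888]);
translate([668, 1236, 0]) mirror([1, 0, 0]) rotate([0, atan2(288, 840), 0]) cube([25, 48, 888]);


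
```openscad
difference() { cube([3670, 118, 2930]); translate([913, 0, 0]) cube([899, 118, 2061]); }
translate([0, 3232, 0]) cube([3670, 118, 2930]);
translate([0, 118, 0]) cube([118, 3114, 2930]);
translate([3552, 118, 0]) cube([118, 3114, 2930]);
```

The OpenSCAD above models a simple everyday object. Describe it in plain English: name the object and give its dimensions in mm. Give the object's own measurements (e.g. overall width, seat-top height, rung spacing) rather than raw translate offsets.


A single room: four walls, each 2930 mm tall and 118 mm thick, enclosing an outside footprint 3670×3350 mm (x × y), no floor or roof. The front and back walls (−y and +y sides) run the full x-width; the side walls fit between their inner faces. A door opening 899 mm wide and 2061 mm tall is cut through the front wall from the floor up, its −x edge 913 mm from the wall's −x end.


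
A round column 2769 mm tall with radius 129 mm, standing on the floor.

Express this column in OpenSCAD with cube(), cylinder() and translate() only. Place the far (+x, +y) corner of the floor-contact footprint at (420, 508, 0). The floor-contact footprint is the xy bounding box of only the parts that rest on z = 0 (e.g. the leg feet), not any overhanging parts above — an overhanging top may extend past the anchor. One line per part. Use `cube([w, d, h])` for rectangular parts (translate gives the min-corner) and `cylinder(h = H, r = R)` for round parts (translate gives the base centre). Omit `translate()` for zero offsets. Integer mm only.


translate([291, 379, 0]) cylinder(h = 2769, r = 129);


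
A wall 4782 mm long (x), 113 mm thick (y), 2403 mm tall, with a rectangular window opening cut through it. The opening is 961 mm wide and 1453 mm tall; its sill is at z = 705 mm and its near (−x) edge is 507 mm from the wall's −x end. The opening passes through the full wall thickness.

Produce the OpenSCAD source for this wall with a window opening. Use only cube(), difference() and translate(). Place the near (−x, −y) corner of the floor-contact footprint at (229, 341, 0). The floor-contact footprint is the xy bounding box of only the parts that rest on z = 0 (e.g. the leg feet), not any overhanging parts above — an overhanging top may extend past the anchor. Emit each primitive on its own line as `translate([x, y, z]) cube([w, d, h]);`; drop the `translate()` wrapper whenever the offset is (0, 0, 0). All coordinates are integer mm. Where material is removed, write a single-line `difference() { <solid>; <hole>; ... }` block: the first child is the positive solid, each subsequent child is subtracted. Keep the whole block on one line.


difference() { translate([229, 341, 0]) cube([4782, 113, 2403]); translate([736, 341, 705]) cube([961, 113, 1453]); }


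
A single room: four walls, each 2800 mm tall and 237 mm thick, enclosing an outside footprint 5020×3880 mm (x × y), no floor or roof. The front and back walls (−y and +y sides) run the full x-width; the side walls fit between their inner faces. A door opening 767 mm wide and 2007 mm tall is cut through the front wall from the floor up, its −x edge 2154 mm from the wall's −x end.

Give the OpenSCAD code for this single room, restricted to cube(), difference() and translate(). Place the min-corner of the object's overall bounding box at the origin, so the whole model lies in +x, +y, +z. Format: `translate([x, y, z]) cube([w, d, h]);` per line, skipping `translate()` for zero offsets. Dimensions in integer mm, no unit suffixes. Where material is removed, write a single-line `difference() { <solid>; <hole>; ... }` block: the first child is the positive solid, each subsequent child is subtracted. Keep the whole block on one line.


difference() { cube([5020, 237, 2800]); translate([2154, 0, 0]) cube([767, 237, 2007]); }
translate([0, 3643, 0]) cube([5020, 237, 2800]);
translate([0, 237, 0]) cube([237, 3406, 2800]);
translate([4783, 237, 0]) cube([237, 3406, 2800]);


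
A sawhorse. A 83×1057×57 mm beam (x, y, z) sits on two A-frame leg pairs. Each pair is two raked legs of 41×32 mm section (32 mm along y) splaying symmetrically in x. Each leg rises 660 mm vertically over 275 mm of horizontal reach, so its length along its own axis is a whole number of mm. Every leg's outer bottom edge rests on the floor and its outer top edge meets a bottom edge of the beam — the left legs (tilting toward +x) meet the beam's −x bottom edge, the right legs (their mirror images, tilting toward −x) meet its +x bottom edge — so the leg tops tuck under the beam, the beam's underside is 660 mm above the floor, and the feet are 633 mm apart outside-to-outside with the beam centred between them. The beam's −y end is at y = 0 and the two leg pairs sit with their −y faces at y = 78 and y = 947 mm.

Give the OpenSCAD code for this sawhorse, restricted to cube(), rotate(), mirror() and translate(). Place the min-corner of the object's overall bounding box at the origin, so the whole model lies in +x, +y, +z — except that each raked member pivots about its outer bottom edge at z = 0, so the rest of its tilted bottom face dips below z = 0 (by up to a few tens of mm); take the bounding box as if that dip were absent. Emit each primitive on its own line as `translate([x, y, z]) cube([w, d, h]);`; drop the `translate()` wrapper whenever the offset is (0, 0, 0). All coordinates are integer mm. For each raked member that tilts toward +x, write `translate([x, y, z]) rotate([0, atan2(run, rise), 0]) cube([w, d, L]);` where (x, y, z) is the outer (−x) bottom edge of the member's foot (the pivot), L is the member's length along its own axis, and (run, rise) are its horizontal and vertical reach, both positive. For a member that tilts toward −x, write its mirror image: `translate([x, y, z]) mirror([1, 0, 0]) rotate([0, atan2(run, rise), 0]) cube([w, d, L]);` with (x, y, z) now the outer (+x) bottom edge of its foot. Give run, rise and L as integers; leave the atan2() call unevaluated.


// leg length = √(275² + 660²) = 715
// right-leg outer foot x = 2·275 + 83 = 633
// beam min-corner = (275, 0, 660)
translate([275, 0, 660]) cube([83, 1057, 57]);
translate([0, 78, 0]) rotate([0, atan2(275, 660), 0]) cube([41, 32, 715]);
translate([633, 78, 0]) mirror([1, 0, 0]) rotate([0, atan2(275, 660), 0]) cube([41, 32, 715]);
translate([0, 947, 0]) rotate([0, atan2(275, 660), 0]) cube([41, 32, 715]);
translate([633, 947, 0]) mirror([1, 0, 0]) rotate([0, atan2(275, 660), 0]) cube([41, 32, 715]);


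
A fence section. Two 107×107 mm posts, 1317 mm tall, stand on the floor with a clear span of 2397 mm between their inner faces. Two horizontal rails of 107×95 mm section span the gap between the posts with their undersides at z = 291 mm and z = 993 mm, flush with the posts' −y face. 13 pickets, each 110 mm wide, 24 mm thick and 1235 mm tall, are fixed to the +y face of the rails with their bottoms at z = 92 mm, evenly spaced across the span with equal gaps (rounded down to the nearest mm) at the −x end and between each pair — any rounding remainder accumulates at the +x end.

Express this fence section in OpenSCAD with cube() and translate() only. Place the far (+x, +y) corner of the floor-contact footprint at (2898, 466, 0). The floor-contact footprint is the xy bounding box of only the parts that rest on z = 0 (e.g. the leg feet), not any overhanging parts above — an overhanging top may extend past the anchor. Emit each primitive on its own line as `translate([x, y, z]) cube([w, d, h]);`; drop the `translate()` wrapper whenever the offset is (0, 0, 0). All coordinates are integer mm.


translate([287, 359, 0]) cube([107, 107, 1317]);
translate([2791, 359, 0]) cube([107, 107, 1317]);
translate([394, 359, 291]) cube([2397, 107, 95]);
translate([394, 359, 993]) cube([2397, 107, 95]);
translate([463, 466, 92]) cube([110, 24, 1235]);
translate([642, 466, 92]) cube([110, 24, 1235]);
translate([821, 466, 92]) cube([110, 24, 1235]);
translate([1000, 466, 92]) cube([110, 24, 1235]);
translate([1179, 466, 92]) cube([110, 24, 1235]);
translate([1358, 466, 92]) cube([110, 24, 1235]);
translate([1537, 466, 92]) cube([110, 24, 1235]);
translate([1716, 466, 92]) cube([110, 24, 1235]);
translate([1895, 466, 92]) cube([110, 24, 1235]);
translate([2074, 466, 92]) cube([110, 24, 1235]);
translate([2253, 466, 92]) cube([110, 24, 1235]);
translate([2432, 466, 92]) cube([110, 24, 1235]);
translate([2611, 466, 92]) cube([110, 24, 1235]);


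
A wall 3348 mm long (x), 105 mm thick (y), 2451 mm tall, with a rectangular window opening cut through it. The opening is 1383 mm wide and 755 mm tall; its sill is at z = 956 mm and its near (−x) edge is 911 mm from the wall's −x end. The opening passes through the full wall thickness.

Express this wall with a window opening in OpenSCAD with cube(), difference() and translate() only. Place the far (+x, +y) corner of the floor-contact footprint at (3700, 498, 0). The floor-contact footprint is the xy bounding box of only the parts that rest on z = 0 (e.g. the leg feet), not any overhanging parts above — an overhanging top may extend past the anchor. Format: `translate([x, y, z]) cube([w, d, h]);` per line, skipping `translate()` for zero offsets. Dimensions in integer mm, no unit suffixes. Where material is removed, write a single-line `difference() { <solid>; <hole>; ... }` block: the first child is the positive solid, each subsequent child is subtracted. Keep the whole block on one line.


difference() { translate([352, 393, 0]) cube([3348, 105, 2451]); translate([1263, 393, 956]) cube([1383, 105, 755]); }


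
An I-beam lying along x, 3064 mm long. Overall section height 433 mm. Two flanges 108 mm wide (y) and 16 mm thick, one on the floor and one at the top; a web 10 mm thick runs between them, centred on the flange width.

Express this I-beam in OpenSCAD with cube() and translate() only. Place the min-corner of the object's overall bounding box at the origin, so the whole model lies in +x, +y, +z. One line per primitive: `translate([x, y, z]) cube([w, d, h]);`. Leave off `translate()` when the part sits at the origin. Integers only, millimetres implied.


cube([3064, 108, 16]);
translate([0, 49, 16]) cube([3064, 10, 401]);
translate([0, 0, 417]) cube([3064, 108, 16]);


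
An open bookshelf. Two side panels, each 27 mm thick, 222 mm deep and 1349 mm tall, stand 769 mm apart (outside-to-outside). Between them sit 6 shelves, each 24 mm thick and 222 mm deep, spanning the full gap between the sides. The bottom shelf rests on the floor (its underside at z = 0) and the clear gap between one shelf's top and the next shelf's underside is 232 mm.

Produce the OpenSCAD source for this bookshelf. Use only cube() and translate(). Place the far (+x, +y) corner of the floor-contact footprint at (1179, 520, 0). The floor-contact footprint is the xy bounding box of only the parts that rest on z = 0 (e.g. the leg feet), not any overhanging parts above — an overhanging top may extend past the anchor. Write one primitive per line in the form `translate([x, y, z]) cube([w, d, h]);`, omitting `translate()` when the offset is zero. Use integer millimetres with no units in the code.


translate([410, 298, 0]) cube([27, 222, 1349]);
translate([1152, 298, 0]) cube([27, 222, 1349]);
translate([437, 298, 0]) cube([715, 222, 24]);
translate([437, 298, 256]) cube([715, 222, 24]);
translate([437, 298, 512]) cube([715, 222, 24]);
translate([437, 298, 768]) cube([715, 222, 24]);
translate([437, 298, 1024]) cube([715, 222, 24]);
translate([437, 298, 1280]) cube([715, 222, 24]);


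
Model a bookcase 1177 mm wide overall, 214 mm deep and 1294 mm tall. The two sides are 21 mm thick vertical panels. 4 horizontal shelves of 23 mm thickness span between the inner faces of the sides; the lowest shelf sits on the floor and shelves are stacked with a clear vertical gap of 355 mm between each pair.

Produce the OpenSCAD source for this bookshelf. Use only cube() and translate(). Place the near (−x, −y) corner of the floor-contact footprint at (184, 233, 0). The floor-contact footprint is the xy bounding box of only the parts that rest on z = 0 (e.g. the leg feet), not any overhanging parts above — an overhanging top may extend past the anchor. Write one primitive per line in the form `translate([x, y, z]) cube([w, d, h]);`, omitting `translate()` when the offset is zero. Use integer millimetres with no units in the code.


translate([184, 233, 0]) cube([21, 214, 1294]);
translate([1340, 233, 0]) cube([21, 214, 1294]);
translate([205, 233, 0]) cube([1135, 214, 23]);
translate([205, 233, 378]) cube([1135, 214, 23]);
translate([205, 233, 756]) cube([1135, 214, 23]);
translate([205, 233, 1134]) cube([1135, 214, 23]);


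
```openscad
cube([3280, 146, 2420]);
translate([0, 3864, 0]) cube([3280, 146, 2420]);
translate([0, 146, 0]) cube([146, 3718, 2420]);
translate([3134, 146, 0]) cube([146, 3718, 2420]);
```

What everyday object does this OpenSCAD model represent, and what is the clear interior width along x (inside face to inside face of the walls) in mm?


A house (or room) frame. The interior width is 2988 mm.

Four 2420 mm walls enclosing a rectangle with no floor or roof — a room or house frame. Outside width is 3280 mm and wall thickness is 146 mm, so the interior width is 3280 − 2 × 146 = 2988 mm.


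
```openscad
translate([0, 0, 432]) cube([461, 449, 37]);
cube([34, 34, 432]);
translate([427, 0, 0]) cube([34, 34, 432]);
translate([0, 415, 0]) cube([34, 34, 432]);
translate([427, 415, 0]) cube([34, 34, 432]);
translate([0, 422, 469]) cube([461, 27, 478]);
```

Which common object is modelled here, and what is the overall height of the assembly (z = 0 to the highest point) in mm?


A chair. The overall height is 947 mm.

A slab on four corner posts with a tall panel at the back — a chair. The seat slab sits at z = 432 with thickness 37, and the 478 mm backrest starts at the seat top, so the overall height is 432 + 37 + 478 = 947 mm.


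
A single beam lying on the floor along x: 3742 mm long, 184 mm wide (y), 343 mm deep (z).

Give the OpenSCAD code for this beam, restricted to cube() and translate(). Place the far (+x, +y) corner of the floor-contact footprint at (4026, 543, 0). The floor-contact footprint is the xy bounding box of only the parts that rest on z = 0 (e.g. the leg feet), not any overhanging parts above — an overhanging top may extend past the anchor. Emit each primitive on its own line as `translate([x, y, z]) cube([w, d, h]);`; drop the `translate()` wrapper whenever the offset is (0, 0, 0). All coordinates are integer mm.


translate([284, 359, 0]) cube([3742, 184, 343]);


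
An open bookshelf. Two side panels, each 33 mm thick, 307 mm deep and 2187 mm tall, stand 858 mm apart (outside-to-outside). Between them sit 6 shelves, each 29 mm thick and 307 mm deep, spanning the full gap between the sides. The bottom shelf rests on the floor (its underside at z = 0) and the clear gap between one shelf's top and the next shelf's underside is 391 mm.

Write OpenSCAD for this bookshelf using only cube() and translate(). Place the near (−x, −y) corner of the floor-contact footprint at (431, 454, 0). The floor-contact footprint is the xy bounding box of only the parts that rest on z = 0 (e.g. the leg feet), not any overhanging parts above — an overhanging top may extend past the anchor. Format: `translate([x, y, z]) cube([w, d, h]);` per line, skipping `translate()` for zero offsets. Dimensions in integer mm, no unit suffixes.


translate([431, 454, 0]) cube([33, 307, 2187]);
translate([1256, 454, 0]) cube([33, 307, 2187]);
translate([464, 454, 0]) cube([792, 307, 29]);
translate([464, 454, 420]) cube([792, 307, 29]);
translate([464, 454, 840]) cube([792, 307, 29]);
translate([464, 454, 1260]) cube([792, 307, 29]);
translate([464, 454, 1680]) cube([792, 307, 29]);
translate([464, 454, 2100]) cube([792, 307, 29]);


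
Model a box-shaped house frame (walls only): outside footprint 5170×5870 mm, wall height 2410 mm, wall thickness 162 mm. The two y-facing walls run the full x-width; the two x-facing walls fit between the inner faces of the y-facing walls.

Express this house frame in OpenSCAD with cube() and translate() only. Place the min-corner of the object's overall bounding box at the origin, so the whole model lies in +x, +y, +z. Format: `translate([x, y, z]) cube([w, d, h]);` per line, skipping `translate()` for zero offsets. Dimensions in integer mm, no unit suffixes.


cube([5170, 162, 2410]);
translate([0, 5708, 0]) cube([5170, 162, 2410]);
translate([0, 162, 0]) cube([162, 5546, 2410]);
translate([5008, 162, 0]) cube([162, 5546, 2410]);


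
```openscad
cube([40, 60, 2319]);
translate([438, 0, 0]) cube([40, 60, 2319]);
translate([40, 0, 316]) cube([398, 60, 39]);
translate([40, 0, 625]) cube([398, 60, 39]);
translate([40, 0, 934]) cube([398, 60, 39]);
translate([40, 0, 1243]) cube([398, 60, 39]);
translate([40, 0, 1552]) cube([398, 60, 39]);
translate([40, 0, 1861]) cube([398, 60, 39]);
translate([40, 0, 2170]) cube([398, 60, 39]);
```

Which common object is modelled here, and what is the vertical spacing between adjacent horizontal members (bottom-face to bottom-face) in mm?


A ladder. The rung spacing is 309 mm.

Two tall 40×60 posts with 7 short bars between them — a ladder. Adjacent rungs sit at z = 316 and z = 625, so the spacing is 625 − 316 = 309 mm.


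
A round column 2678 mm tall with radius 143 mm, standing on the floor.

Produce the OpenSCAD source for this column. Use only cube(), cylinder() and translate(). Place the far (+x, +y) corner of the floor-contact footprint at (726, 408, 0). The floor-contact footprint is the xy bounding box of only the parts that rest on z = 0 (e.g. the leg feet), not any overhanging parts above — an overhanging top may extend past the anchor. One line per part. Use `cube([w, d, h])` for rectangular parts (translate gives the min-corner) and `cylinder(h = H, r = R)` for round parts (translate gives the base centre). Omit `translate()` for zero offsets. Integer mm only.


translate([583, 265, 0]) cylinder(h = 2678, r = 143);


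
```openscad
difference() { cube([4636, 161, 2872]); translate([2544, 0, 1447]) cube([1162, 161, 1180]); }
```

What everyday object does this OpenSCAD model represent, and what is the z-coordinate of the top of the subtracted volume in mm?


A wall with a window opening. The window head height is 2627 mm.

A wall with a rectangular opening subtracted — a window. Sill at z = 1447, opening 1180 mm tall, so the head is at 1447 + 1180 = 2627 mm.


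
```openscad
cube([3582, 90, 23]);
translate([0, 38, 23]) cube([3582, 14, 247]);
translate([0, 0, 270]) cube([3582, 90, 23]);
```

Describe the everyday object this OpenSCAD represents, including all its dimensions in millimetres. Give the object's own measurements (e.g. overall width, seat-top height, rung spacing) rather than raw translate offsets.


An I-beam lying along x, 3582 mm long. Overall section height 293 mm. Two flanges 90 mm wide (y) and 23 mm thick, one on the floor and one at the top; a web 14 mm thick runs between them, centred on the flange width.


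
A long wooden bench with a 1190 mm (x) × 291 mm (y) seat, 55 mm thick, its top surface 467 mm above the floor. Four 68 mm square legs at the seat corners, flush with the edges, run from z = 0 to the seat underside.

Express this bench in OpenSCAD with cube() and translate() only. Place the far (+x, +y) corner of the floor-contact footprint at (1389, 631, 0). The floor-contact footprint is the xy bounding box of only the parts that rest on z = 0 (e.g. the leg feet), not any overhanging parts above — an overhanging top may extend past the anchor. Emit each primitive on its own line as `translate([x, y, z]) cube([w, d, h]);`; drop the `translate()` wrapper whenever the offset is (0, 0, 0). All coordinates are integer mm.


// leg_h = 467 − 55 = 412
translate([199, 340, 412]) cube([1190, 291, 55]);
translate([199, 340, 0]) cube([68, 68, 412]);
translate([199, 563, 0]) cube([68, 68, 412]);
translate([1321, 340, 0]) cube([68, 68, 412]);
translate([1321, 563, 0]) cube([68, 68, 412]);


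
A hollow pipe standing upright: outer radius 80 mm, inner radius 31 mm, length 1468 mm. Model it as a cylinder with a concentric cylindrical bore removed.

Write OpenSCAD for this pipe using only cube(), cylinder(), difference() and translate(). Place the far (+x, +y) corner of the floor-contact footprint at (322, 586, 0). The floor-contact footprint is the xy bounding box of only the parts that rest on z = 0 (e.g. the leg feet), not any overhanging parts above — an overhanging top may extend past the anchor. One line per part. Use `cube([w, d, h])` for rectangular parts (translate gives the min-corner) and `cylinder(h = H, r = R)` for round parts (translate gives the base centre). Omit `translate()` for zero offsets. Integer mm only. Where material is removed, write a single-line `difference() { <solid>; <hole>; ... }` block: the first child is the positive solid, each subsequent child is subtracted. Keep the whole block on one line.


difference() { translate([242, 506, 0]) cylinder(h = 1468, r = 80); translate([242, 506, 0]) cylinder(h = 1468, r = 31); }


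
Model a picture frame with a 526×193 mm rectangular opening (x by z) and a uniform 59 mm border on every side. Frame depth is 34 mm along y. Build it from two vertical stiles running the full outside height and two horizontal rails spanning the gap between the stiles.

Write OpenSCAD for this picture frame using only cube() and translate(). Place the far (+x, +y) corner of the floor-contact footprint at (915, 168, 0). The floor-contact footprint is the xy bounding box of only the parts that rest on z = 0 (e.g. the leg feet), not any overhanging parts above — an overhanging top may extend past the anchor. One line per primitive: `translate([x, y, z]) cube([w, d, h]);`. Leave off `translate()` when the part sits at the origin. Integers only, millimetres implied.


translate([271, 134, 0]) cube([59, 34, 311]);
translate([856, 134, 0]) cube([59, 34, 311]);
translate([330, 134, 0]) cube([526, 34, 59]);
translate([330, 134, 252]) cube([526, 34, 59]);


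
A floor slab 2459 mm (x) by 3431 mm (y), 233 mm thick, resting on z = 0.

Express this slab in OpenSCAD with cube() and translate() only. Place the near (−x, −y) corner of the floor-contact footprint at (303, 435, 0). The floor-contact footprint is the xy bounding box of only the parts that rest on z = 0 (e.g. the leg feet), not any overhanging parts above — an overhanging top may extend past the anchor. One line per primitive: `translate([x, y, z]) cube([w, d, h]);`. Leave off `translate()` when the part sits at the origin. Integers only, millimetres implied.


translate([303, 435, 0]) cube([2459, 3431, 233]);


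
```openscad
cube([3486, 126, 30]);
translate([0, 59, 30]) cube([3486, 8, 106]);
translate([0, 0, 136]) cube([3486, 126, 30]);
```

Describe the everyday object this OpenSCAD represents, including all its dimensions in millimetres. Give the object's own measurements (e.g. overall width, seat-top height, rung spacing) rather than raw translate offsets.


An I-beam lying along x, 3486 mm long. Overall section height 166 mm. Two flanges 126 mm wide (y) and 30 mm thick, one on the floor and one at the top; a web 8 mm thick runs between them, centred on the flange width.


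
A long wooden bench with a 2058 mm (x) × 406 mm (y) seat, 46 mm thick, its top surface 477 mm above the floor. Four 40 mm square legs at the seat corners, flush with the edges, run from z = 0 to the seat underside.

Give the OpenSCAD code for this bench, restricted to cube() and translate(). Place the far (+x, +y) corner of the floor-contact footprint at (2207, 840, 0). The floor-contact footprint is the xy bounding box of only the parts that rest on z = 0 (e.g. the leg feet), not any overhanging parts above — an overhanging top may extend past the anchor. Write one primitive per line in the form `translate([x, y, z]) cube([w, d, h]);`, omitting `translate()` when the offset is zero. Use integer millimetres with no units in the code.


translate([149, 434, 431]) cube([2058, 406, 46]);
translate([149, 434, 0]) cube([40, 40, 431]);
translate([149, 800, 0]) cube([40, 40, 431]);
translate([2167, 434, 0]) cube([40, 40, 431]);
translate([2167, 800, 0]) cube([40, 40, 431]);


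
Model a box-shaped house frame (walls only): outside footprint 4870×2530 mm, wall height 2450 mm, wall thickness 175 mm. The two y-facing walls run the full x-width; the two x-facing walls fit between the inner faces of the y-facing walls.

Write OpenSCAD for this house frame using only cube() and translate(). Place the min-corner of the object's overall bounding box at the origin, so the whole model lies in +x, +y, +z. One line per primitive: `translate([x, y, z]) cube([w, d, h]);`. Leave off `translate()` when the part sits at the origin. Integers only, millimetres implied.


cube([4870, 175, 2450]);
translate([0, 2355, 0]) cube([4870, 175, 2450]);
translate([0, 175, 0]) cube([175, 2180, 2450]);
translate([4695, 175, 0]) cube([175, 2180, 2450]);


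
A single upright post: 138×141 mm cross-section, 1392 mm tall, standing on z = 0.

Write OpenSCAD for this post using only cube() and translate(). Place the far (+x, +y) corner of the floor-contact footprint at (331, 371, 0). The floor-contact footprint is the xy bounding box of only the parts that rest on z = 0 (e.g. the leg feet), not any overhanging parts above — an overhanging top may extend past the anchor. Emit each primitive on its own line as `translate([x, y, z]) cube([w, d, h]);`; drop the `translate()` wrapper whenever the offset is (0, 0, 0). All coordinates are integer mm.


translate([193, 230, 0]) cube([138, 141, 1392]);


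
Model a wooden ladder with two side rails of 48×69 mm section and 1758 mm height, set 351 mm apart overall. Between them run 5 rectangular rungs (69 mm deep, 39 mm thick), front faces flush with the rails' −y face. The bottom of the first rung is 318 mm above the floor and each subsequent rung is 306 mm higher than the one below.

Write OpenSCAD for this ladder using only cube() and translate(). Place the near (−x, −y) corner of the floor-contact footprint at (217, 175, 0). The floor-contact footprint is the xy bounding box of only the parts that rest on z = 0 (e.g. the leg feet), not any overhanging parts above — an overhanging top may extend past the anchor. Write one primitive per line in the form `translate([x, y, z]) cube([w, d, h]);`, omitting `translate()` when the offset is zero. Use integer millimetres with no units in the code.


translate([217, 175, 0]) cube([48, 69, 1758]);
translate([520, 175, 0]) cube([48, 69, 1758]);
translate([265, 175, 318]) cube([255, 69, 39]);
translate([265, 175, 624]) cube([255, 69, 39]);
translate([265, 175, 930]) cube([255, 69, 39]);
translate([265, 175, 1236]) cube([255, 69, 39]);
translate([265, 175, 1542]) cube([255, 69, 39]);


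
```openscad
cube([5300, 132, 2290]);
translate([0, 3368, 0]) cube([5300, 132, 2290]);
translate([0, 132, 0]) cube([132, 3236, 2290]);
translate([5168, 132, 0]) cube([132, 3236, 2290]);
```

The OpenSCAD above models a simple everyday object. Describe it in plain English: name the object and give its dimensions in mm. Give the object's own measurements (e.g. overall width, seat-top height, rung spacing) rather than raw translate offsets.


The wall frame of a small rectangular building: four walls, each 2290 mm tall and 132 mm thick, enclosing a footprint 5300 mm (x) by 3500 mm (y) outside-to-outside, with no floor or roof. The front and back walls (the −y and +y sides) span the full width; the two side walls fit between them.


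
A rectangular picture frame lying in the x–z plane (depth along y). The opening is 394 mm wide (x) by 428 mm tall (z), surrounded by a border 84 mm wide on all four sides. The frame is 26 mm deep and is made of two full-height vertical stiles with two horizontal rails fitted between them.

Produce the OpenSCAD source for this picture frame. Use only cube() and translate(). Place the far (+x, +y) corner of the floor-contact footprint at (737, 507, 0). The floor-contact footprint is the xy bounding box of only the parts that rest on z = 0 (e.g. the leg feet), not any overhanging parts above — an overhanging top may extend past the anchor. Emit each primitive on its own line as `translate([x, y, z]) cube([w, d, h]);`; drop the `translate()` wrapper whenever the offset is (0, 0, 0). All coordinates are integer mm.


translate([175, 481, 0]) cube([84, 26, 596]);
translate([653, 481, 0]) cube([84, 26, 596]);
translate([259, 481, 0]) cube([394, 26, 84]);
translate([259, 481, 512]) cube([394, 26, 84]);


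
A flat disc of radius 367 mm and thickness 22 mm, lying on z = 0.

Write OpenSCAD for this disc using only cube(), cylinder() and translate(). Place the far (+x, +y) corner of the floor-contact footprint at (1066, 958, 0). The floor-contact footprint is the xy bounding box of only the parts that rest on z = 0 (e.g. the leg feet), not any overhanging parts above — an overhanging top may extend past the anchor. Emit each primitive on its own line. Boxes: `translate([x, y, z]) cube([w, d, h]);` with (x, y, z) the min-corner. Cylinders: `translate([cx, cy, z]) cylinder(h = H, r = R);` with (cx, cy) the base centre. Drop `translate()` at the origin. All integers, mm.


translate([699, 591, 0]) cylinder(h = 22, r = 367);


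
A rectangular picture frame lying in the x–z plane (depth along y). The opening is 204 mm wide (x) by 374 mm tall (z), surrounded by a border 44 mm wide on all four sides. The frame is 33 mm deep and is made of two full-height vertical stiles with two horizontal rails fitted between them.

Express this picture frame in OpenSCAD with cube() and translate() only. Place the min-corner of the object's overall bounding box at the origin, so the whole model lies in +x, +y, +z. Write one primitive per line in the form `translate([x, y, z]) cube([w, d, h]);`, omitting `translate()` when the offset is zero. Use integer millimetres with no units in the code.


cube([44, 33, 462]);
translate([248, 0, 0]) cube([44, 33, 462]);
translate([44, 0, 0]) cube([204, 33, 44]);
translate([44, 0, 418]) cube([204, 33, 44]);


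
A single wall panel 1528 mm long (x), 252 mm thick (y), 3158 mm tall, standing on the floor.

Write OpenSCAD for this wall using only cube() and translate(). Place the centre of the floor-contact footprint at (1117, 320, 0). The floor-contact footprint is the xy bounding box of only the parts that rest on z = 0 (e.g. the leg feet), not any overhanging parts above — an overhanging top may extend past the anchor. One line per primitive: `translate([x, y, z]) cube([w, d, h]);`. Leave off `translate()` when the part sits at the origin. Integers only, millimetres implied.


translate([353, 194, 0]) cube([1528, 252, 3158]);


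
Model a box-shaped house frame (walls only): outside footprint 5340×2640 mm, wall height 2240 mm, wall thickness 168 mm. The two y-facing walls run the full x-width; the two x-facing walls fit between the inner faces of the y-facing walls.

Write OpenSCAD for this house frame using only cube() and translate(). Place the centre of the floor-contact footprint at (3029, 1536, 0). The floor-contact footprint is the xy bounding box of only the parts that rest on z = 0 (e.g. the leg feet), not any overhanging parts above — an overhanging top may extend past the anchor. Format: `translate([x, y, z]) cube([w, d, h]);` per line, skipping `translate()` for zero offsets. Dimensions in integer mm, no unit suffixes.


translate([359, 216, 0]) cube([5340, 168, 2240]);
translate([359, 2688, 0]) cube([5340, 168, 2240]);
translate([359, 384, 0]) cube([168, 2304, 2240]);
translate([5531, 384, 0]) cube([168, 2304, 2240]);


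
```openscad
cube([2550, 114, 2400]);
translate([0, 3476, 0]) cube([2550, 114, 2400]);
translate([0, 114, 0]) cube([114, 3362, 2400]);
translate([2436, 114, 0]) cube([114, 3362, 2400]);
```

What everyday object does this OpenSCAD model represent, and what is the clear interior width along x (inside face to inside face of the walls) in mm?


A house (or room) frame. The interior width is 2322 mm.

Four 2400 mm walls enclosing a rectangle with no floor or roof — a room or house frame. Outside width is 2550 mm and wall thickness is 114 mm, so the interior width is 2550 − 2 × 114 = 2322 mm.


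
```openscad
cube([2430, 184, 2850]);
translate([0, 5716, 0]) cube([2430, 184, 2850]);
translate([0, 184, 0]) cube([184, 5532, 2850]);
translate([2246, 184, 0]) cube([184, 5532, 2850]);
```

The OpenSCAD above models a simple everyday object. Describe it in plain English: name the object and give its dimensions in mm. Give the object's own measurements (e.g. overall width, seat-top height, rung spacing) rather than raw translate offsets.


The wall frame of a small rectangular building: four walls, each 2850 mm tall and 184 mm thick, enclosing a footprint 2430 mm (x) by 5900 mm (y) outside-to-outside, with no floor or roof. The front and back walls (the −y and +y sides) span the full width; the two side walls fit between them.


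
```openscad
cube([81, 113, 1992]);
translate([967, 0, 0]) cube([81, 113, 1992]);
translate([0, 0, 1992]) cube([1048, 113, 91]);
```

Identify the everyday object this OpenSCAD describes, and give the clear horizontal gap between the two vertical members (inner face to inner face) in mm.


A door frame. The clear opening width is 886 mm.

Two 1992 mm tall posts with a header on top — a door frame. The left jamb is 81 mm wide at x = 0; the right jamb starts at x = 967. The clear opening is 967 − 81 = 886 mm.


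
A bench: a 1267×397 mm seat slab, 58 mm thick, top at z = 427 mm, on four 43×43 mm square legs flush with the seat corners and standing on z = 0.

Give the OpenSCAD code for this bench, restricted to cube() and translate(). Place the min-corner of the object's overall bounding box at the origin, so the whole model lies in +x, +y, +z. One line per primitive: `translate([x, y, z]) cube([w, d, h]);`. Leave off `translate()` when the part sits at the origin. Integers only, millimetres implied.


translate([0, 0, 369]) cube([1267, 397, 58]);
cube([43, 43, 369]);
translate([0, 354, 0]) cube([43, 43, 369]);
translate([1224, 0, 0]) cube([43, 43, 369]);
translate([1224, 354, 0]) cube([43, 43, 369]);
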